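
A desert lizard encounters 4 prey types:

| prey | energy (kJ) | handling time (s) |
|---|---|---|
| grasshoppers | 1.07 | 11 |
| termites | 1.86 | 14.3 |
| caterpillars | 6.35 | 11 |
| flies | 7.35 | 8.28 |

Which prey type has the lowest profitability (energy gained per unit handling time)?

grasshoppers

In descending order of E/h:
flies: 7.35/8.28 = 0.888 kJ/s
caterpillars: 6.35/11 = 0.577 kJ/s
termites: 1.86/14.3 = 0.13 kJ/s
grasshoppers: 1.07/11 = 0.0973 kJ/s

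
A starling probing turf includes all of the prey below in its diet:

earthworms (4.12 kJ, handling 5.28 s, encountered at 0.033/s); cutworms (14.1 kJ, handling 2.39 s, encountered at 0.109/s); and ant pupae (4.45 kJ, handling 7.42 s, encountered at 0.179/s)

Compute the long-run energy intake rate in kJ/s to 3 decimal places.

Energy encountered per unit search time: 0.033×4.12 + 0.109×14.1 + 0.179×4.45 = 2.469 kJ/s.
Handling time per unit search time: 0.033×5.28 + 0.109×2.39 + 0.179×7.42 = 1.763.
Rate = 2.469/(1 + 1.763) = 0.8938 kJ/s.

0.894 kJ/s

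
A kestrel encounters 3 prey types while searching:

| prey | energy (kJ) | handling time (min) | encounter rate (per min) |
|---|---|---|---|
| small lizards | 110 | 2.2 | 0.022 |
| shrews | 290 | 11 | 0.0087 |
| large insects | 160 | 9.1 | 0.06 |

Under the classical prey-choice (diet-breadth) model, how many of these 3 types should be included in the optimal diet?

Rank by E/h (kJ/min): small lizards 50, shrews 26.4, large insects 17.6. Include each in turn until the next type's E/h falls below the running intake rate.
Rate on top 1: 2.308. shrews: 26.4 > 2.308 → include.
Rate on top 2: 4.32. large insects: 17.6 > 4.32 → include.
Optimal diet: small lizards, shrews, large insects — 3 of 3 types.

3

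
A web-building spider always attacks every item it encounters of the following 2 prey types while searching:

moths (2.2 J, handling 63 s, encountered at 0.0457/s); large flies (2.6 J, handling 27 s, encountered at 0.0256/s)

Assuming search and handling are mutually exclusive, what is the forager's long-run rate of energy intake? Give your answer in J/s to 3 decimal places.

Energy encountered per unit search time: 0.0457×2.2 + 0.0256×2.6 = 0.1671 J/s.
Handling time per unit search time: 0.0457×63 + 0.0256×27 = 3.57.
Rate = 0.1671/(1 + 3.57) = 0.03656 J/s.

0.037 J/s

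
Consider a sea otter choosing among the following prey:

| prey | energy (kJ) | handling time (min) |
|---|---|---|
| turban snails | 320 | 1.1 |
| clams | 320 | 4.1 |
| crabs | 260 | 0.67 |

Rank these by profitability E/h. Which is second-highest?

turban snails

Profitability E/h (kJ/min): turban snails = 320/1.1 = 291, clams = 320/4.1 = 78, crabs = 260/0.67 = 388.
Ranked: crabs > turban snails > clams.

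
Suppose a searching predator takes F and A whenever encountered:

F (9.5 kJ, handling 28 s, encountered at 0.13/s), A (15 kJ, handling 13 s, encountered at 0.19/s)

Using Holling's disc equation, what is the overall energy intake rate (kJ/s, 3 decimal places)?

R = Σλ_iE_i / (1 + Σλ_ih_i)
Numerator: 0.13×9.5 + 0.19×15 = 4.085
Denominator: 1 + 0.13×28 + 0.19×13 = 7.11
R = 4.085/7.11 = 0.5745 kJ/s

0.575 kJ/s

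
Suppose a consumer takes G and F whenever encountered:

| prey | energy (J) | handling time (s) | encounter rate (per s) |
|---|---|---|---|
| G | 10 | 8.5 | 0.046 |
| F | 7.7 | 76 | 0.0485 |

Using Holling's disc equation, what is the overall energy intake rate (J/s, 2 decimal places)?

0.16 J/s

R = (0.046×10 + 0.0485×7.7) / (1 + 0.046×8.5 + 0.0485×76) = 0.8335/5.077 = 0.1642 J/s.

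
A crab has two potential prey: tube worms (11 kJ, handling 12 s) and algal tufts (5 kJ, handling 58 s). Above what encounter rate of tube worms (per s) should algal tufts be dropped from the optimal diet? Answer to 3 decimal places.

0.009 per s

The zero-one rule: include algal tufts iff E₂/h₂ > λE₁/(1+λh₁). Equality gives the switch point.
λE₁h₂ = E₂ + λE₂h₁ ⇒ λ = E₂/(E₁h₂ − E₂h₁) = 5/(638 − 60) = 0.008651 per s.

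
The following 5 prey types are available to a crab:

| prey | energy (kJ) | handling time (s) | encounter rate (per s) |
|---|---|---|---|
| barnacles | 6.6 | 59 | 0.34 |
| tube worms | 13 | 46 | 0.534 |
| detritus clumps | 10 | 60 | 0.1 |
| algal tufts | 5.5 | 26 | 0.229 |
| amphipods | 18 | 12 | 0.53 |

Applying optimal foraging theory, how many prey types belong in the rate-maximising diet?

Profitabilities (E/h, kJ/s): amphipods 1.5, tube worms 0.283, algal tufts 0.212, detritus clumps 0.167, barnacles 0.112. Add prey in this order while the next type's profitability exceeds the intake rate on those already taken.
Rate on top 1: 1.296. tube worms: 0.283 < 1.296 → exclude; stop.
Optimal diet: amphipods — 1 of 5 types.

1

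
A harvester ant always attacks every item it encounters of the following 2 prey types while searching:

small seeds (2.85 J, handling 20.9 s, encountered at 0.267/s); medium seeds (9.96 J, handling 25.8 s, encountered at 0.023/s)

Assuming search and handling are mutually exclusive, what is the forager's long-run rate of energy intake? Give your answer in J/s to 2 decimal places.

R = Σλ_iE_i / (1 + Σλ_ih_i)
Numerator: 0.267×2.85 + 0.023×9.96 = 0.99
Denominator: 1 + 0.267×20.9 + 0.023×25.8 = 7.174
R = 0.99/7.174 = 0.138 J/s

0.14 J/s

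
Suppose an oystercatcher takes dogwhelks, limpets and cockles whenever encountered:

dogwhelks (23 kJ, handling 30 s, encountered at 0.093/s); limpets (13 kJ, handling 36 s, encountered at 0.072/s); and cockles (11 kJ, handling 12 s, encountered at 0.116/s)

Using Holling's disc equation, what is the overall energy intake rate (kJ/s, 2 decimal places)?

R = (0.093×23 + 0.072×13 + 0.116×11) / (1 + 0.093×30 + 0.072×36 + 0.116×12) = 4.351/7.774 = 0.5597 kJ/s.

0.56 kJ/s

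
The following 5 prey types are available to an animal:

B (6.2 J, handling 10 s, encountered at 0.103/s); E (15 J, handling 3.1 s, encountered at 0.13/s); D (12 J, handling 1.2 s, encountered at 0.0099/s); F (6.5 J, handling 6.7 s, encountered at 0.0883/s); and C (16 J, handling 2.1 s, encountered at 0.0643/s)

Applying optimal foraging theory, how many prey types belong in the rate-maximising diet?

Profitabilities (E/h, J/s): D 10, C 7.62, E 4.84, F 0.97, B 0.62. Add prey in this order while the next type's profitability exceeds the intake rate on those already taken.
Rate on top 1: 0.1174. C: 7.62 > 0.1174 → include.
Rate on top 2: 1.001. E: 4.84 > 1.001 → include.
Rate on top 3: 1.999. F: 0.97 < 1.999 → exclude; stop.
Optimal diet: D, C, E — 3 of 5 types.

3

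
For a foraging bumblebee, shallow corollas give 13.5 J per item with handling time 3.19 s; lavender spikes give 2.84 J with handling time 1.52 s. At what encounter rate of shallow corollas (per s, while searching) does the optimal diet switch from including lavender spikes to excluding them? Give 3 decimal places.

The zero-one rule: include lavender spikes iff E₂/h₂ > λE₁/(1+λh₁). Equality gives the switch point.
λE₁h₂ = E₂ + λE₂h₁ ⇒ λ = E₂/(E₁h₂ − E₂h₁) = 2.84/(20.52 − 9.06) = 0.2478 per s.

0.248 per s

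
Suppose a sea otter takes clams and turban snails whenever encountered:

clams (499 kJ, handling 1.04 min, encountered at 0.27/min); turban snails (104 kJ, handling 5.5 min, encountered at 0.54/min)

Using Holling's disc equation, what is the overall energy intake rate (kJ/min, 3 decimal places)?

Energy encountered per unit search time: 0.27×499 + 0.54×104 = 190.9 kJ/min.
Handling time per unit search time: 0.27×1.04 + 0.54×5.5 = 3.251.
Rate = 190.9/(1 + 3.251) = 44.91 kJ/min.

44.907 kJ/min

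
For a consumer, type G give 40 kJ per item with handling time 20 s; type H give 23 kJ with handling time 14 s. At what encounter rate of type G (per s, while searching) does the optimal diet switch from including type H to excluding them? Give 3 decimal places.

0.230 per s

Drop type H once their profitability E₂/h₂ falls below the rate achievable on type G alone: E₂/h₂ = λE₁/(1 + λh₁).
Solve for λ: λE₁h₂ = E₂(1 + λh₁) → λ(E₁h₂ − E₂h₁) = E₂ → λ = E₂/(E₁h₂ − E₂h₁).
λ = 23/(40×14 − 23×20) = 23/100 = 0.23 per s.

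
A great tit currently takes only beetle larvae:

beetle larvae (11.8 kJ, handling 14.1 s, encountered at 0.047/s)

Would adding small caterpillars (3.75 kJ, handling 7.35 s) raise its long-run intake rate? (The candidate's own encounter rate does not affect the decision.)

Intake rate on the current diet: R = (0.047×11.8) / (1 + 0.047×14.1) = 0.5546/1.663 = 0.3336 kJ/s.
Profitability of small caterpillars: 3.75/7.35 = 0.5102 kJ/s.
Since 0.5102 > R, including small caterpillars increases the long-run rate.

Yes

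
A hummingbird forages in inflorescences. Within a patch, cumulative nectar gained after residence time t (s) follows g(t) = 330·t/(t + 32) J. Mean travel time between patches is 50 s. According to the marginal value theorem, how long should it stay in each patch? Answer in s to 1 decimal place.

By the marginal value theorem, leave when the instantaneous gain rate g'(t) equals the habitat-wide average g(t)/(T + t).
g'(t) = 330·32/(t + 32)². Setting 330·32/(t+32)² = 330t/[(t+32)(50+t)] gives 32(50+t) = t(t+32), so t² = 32×50 = 1600.
t* = √1600 = 40 s.

40.0 s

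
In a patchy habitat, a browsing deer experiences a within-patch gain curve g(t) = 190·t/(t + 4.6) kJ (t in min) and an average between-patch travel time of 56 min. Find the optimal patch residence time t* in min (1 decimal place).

Optimal t* satisfies g'(t*) = g(t*)/(T + t*).
g'(t) = 190·4.6/(t + 4.6)². Setting 190·4.6/(t+4.6)² = 190t/[(t+4.6)(56+t)] gives 4.6(56+t) = t(t+4.6), so t² = 4.6×56 = 257.6.
t* = √257.6 = 16.05 min.

16.0 min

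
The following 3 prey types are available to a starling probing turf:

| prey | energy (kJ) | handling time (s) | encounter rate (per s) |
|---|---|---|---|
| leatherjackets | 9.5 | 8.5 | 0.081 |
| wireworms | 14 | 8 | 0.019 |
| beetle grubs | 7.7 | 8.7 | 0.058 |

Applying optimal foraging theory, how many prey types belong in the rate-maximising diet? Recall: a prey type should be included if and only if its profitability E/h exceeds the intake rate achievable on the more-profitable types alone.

3

E/h in descending order: wireworms 1.75, leatherjackets 1.12, beetle grubs 0.885 kJ/s. The optimal diet is the largest prefix of this list for which every included type satisfies E_i/h_i > R on the types above it.
Rate on top 1: 0.2309. leatherjackets: 1.12 > 0.2309 → include.
Rate on top 2: 0.5626. beetle grubs: 0.885 > 0.5626 → include.
Optimal diet: wireworms, leatherjackets, beetle grubs — 3 of 3 types.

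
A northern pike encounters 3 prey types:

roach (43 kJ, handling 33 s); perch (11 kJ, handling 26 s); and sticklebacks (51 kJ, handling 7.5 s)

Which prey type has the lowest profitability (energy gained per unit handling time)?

Profitability E/h (kJ/s): roach = 43/33 = 1.3, perch = 11/26 = 0.423, sticklebacks = 51/7.5 = 6.8.
Ranked: sticklebacks > roach > perch.

perch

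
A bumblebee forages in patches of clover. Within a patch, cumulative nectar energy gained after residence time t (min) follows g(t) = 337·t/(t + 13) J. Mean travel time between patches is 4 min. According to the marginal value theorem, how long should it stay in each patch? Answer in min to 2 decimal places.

7.21 min

Optimal t* satisfies g'(t*) = g(t*)/(T + t*).
g'(t) = 337·13/(t + 13)². Setting 337·13/(t+13)² = 337t/[(t+13)(4+t)] gives 13(4+t) = t(t+13), so t² = 13×4 = 52.
t* = √52 = 7.211 min.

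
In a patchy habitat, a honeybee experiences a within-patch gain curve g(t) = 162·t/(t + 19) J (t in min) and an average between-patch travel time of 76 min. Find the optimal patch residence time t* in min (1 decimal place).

Optimal t* satisfies g'(t*) = g(t*)/(T + t*).
g'(t) = 162·19/(t + 19)². Setting 162·19/(t+19)² = 162t/[(t+19)(76+t)] gives 19(76+t) = t(t+19), so t² = 19×76 = 1444.
t* = √1444 = 38 min.

38.0 min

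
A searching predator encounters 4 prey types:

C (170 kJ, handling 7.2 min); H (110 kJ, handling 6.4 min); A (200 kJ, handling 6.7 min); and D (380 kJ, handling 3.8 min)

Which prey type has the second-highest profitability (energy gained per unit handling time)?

In descending order of E/h:
D: 380/3.8 = 100 kJ/min
A: 200/6.7 = 29.9 kJ/min
C: 170/7.2 = 23.6 kJ/min
H: 110/6.4 = 17.2 kJ/min

A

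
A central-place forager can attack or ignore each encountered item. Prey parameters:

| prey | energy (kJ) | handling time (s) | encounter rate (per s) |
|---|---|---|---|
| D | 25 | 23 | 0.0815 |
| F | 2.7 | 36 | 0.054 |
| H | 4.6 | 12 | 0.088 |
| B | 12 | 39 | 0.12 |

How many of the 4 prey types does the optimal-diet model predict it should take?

1

E/h in descending order: D 1.09, H 0.383, B 0.308, F 0.075 kJ/s. The optimal diet is the largest prefix of this list for which every included type satisfies E_i/h_i > R on the types above it.
Rate on top 1: 0.7088. H: 0.383 < 0.7088 → exclude; stop.
Optimal diet: D — 1 of 4 types.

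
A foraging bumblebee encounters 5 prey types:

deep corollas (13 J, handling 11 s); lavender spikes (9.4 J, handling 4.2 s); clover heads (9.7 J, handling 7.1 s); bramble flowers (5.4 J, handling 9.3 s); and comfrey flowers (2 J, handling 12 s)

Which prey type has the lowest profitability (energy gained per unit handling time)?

comfrey flowers

Profitability E/h (J/s): deep corollas = 13/11 = 1.18, lavender spikes = 9.4/4.2 = 2.24, clover heads = 9.7/7.1 = 1.37, bramble flowers = 5.4/9.3 = 0.581, comfrey flowers = 2/12 = 0.167.
Ranked: lavender spikes > clover heads > deep corollas > bramble flowers > comfrey flowers.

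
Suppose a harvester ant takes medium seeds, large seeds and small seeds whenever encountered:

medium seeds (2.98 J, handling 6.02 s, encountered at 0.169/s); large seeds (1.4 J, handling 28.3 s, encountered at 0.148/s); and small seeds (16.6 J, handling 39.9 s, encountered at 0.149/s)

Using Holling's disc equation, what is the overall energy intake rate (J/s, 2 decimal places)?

0.26 J/s

R = Σλ_iE_i / (1 + Σλ_ih_i)
Numerator: 0.169×2.98 + 0.148×1.4 + 0.149×16.6 = 3.184
Denominator: 1 + 0.169×6.02 + 0.148×28.3 + 0.149×39.9 = 12.15
R = 3.184/12.15 = 0.2621 J/s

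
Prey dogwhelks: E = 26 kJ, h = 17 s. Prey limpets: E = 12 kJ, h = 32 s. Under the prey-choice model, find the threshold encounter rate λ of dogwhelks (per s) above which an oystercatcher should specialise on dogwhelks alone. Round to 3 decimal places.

0.019 per s

The zero-one rule: include limpets iff E₂/h₂ > λE₁/(1+λh₁). Equality gives the switch point.
λE₁h₂ = E₂ + λE₂h₁ ⇒ λ = E₂/(E₁h₂ − E₂h₁) = 12/(832 − 204) = 0.01911 per s.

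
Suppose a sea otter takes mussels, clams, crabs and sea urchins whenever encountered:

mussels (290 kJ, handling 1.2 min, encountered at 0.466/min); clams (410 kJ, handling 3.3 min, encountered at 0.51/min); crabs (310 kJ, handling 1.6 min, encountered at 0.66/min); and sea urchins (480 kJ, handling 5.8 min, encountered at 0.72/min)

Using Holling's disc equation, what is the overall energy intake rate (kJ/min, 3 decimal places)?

Energy encountered per unit search time: 0.466×290 + 0.51×410 + 0.66×310 + 0.72×480 = 894.4 kJ/min.
Handling time per unit search time: 0.466×1.2 + 0.51×3.3 + 0.66×1.6 + 0.72×5.8 = 7.474.
Rate = 894.4/(1 + 7.474) = 105.5 kJ/min.

105.549 kJ/min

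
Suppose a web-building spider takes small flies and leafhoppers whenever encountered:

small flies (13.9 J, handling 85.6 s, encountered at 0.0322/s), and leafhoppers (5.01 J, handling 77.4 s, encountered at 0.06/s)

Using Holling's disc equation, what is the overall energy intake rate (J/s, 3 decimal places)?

0.089 J/s

R = Σλ_iE_i / (1 + Σλ_ih_i)
Numerator: 0.0322×13.9 + 0.06×5.01 = 0.7482
Denominator: 1 + 0.0322×85.6 + 0.06×77.4 = 8.4
R = 0.7482/8.4 = 0.08907 J/s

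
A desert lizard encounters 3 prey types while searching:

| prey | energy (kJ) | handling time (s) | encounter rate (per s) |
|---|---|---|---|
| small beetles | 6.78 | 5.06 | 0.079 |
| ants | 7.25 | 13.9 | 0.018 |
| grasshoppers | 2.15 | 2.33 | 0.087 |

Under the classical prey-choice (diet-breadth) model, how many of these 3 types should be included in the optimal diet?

3

E/h in descending order: small beetles 1.34, grasshoppers 0.923, ants 0.522 kJ/s. The optimal diet is the largest prefix of this list for which every included type satisfies E_i/h_i > R on the types above it.
Rate on top 1: 0.3827. grasshoppers: 0.923 > 0.3827 → include.
Rate on top 2: 0.451. ants: 0.522 > 0.451 → include.
Optimal diet: small beetles, grasshoppers, ants — 3 of 3 types.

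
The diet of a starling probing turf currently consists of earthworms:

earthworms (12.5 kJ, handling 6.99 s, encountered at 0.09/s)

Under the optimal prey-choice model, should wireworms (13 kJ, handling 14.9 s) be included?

Current rate: (0.09×12.5)/(1 + 0.09×6.99) = 0.6906 kJ/s.
Profitability of wireworms: 13/14.9 = 0.8725 kJ/s.
0.8725 > 0.6906, so adding wireworms raises the average — include it.

Yes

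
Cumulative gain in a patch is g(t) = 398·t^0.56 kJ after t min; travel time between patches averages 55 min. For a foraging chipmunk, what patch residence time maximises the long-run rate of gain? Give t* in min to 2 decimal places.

Optimal t* satisfies g'(t*) = g(t*)/(T + t*).
g'(t) = 0.56·398·t^-0.44. Setting 0.56·398·t^-0.44 = 398·t^0.56/(55+t) gives 0.56(55+t) = t, so 0.44·t = 0.56×55.
t* = 0.56×55/0.44 = 70 min.

70.00 min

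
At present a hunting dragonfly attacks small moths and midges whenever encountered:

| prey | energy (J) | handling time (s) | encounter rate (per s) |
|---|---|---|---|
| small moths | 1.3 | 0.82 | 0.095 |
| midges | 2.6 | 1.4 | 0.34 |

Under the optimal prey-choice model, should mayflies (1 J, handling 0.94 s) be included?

Intake rate on the current diet: R = (0.095×1.3 + 0.34×2.6) / (1 + 0.095×0.82 + 0.34×1.4) = 1.008/1.554 = 0.6484 J/s.
Profitability of mayflies: 1/0.94 = 1.064 J/s.
Since 1.064 > R, including mayflies increases the long-run rate.

Yes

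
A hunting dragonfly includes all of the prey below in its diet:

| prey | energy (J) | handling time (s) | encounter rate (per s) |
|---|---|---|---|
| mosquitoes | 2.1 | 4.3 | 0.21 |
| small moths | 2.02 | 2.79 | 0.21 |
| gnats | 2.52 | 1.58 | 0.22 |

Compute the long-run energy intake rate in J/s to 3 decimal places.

0.500 J/s

R = (0.21×2.1 + 0.21×2.02 + 0.22×2.52) / (1 + 0.21×4.3 + 0.21×2.79 + 0.22×1.58) = 1.42/2.837 = 0.5005 J/s.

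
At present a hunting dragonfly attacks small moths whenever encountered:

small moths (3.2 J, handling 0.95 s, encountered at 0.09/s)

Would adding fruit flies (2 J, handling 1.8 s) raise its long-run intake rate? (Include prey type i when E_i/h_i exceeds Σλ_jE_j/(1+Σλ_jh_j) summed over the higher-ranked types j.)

Current rate: (0.09×3.2)/(1 + 0.09×0.95) = 0.2653 J/s.
Profitability of fruit flies: 2/1.8 = 1.111 J/s.
Since 1.111 > R, including fruit flies increases the long-run rate.

Yes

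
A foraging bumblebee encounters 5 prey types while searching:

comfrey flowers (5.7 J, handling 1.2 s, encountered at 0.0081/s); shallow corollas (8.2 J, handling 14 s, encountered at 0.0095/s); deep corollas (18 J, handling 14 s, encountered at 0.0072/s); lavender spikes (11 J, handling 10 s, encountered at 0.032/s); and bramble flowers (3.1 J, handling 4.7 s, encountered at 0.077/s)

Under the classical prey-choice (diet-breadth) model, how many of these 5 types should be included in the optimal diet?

Rank by E/h (J/s): comfrey flowers 4.75, deep corollas 1.29, lavender spikes 1.1, bramble flowers 0.66, shallow corollas 0.586. Include each in turn until the next type's E/h falls below the running intake rate.
Rate on top 1: 0.04573. deep corollas: 1.29 > 0.04573 → include.
Rate on top 2: 0.1583. lavender spikes: 1.1 > 0.1583 → include.
Rate on top 3: 0.3689. bramble flowers: 0.66 > 0.3689 → include.
Rate on top 4: 0.4276. shallow corollas: 0.586 > 0.4276 → include.
Optimal diet: comfrey flowers, deep corollas, lavender spikes, bramble flowers, shallow corollas — 5 of 5 types.

5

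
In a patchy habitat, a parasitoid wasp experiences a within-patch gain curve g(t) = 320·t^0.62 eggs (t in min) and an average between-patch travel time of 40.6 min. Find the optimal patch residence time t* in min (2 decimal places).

Optimal t* satisfies g'(t*) = g(t*)/(T + t*).
g'(t) = 0.62·320·t^-0.38. Setting 0.62·320·t^-0.38 = 320·t^0.62/(40.6+t) gives 0.62(40.6+t) = t, so 0.38·t = 0.62×40.6.
t* = 0.62×40.6/0.38 = 66.24 min.

66.24 min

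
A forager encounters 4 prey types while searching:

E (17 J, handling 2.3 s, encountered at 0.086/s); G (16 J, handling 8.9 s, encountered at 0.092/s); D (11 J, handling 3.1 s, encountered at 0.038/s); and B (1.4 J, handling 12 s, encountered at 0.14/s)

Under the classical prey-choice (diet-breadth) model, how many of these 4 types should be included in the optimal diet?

3

E/h in descending order: E 7.39, D 3.55, G 1.8, B 0.117 J/s. The optimal diet is the largest prefix of this list for which every included type satisfies E_i/h_i > R on the types above it.
Rate on top 1: 1.221. D: 3.55 > 1.221 → include.
Rate on top 2: 1.429. G: 1.8 > 1.429 → include.
Rate on top 3: 1.57. B: 0.117 < 1.57 → exclude; stop.
Optimal diet: E, D, G — 3 of 4 types.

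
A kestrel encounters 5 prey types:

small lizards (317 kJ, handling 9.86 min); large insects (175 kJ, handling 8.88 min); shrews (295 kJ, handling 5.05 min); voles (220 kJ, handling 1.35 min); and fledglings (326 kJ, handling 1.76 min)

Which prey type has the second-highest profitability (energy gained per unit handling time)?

voles

In descending order of E/h:
fledglings: 326/1.76 = 185 kJ/min
voles: 220/1.35 = 163 kJ/min
shrews: 295/5.05 = 58.4 kJ/min
small lizards: 317/9.86 = 32.2 kJ/min
large insects: 175/8.88 = 19.7 kJ/min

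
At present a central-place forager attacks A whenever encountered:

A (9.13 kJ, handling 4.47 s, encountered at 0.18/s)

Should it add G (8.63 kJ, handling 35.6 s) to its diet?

Current rate: (0.18×9.13)/(1 + 0.18×4.47) = 0.9107 kJ/s.
G: E/h = 8.63/35.6 = 0.2424 kJ/s.
Since 0.2424 < R, time spent handling G is better spent searching.

No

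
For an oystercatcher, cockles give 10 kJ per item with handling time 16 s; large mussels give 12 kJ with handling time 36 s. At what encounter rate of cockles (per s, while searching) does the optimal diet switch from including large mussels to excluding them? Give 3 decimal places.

0.071 per s

The zero-one rule: include large mussels iff E₂/h₂ > λE₁/(1+λh₁). Equality gives the switch point.
λE₁h₂ = E₂ + λE₂h₁ ⇒ λ = E₂/(E₁h₂ − E₂h₁) = 12/(360 − 192) = 0.07143 per s.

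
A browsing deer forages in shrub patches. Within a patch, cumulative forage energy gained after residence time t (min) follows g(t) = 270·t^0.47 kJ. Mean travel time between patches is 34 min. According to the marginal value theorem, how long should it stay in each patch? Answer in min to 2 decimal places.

30.15 min

By the marginal value theorem, leave when the instantaneous gain rate g'(t) equals the habitat-wide average g(t)/(T + t).
g'(t) = 0.47·270·t^-0.53. Setting 0.47·270·t^-0.53 = 270·t^0.47/(34+t) gives 0.47(34+t) = t, so 0.53·t = 0.47×34.
t* = 0.47×34/0.53 = 30.15 min.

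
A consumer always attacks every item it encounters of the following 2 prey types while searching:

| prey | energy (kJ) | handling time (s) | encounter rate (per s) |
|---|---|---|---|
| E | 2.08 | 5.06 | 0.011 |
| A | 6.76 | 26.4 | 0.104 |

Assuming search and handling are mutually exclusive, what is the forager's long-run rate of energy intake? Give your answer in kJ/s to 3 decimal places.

R = (0.011×2.08 + 0.104×6.76) / (1 + 0.011×5.06 + 0.104×26.4) = 0.7259/3.801 = 0.191 kJ/s.

0.191 kJ/s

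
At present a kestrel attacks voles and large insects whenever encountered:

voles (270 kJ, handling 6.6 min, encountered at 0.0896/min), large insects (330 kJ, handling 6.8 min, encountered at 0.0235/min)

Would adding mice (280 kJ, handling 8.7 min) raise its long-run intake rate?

Yes

On voles and large insects alone, R = ΣλE/(1+Σλh) = 31.95/1.751 = 18.24 kJ/min.
Profitability of mice: 280/8.7 = 32.18 kJ/min.
32.18 > 18.24, so adding mice raises the average — include it.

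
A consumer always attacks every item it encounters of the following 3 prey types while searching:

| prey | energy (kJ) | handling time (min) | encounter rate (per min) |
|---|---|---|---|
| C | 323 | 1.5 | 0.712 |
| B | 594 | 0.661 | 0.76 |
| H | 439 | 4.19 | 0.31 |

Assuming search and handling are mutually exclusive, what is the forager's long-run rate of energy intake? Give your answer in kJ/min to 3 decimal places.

Energy encountered per unit search time: 0.712×323 + 0.76×594 + 0.31×439 = 817.5 kJ/min.
Handling time per unit search time: 0.712×1.5 + 0.76×0.661 + 0.31×4.19 = 2.869.
Rate = 817.5/(1 + 2.869) = 211.3 kJ/min.

211.282 kJ/min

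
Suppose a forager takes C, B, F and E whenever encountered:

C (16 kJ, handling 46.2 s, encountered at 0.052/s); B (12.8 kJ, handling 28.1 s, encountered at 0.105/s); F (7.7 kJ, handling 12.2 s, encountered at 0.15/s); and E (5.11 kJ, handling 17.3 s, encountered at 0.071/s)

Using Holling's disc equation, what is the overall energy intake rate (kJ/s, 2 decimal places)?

0.39 kJ/s

R = (0.052×16 + 0.105×12.8 + 0.15×7.7 + 0.071×5.11) / (1 + 0.052×46.2 + 0.105×28.1 + 0.15×12.2 + 0.071×17.3) = 3.694/9.411 = 0.3925 kJ/s.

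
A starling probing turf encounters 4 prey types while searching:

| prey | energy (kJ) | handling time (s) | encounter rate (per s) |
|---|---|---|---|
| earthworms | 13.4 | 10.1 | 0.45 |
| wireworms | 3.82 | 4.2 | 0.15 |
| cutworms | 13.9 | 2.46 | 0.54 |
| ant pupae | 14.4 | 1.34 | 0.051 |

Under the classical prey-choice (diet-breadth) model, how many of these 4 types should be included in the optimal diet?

E/h in descending order: ant pupae 10.7, cutworms 5.65, earthworms 1.33, wireworms 0.91 kJ/s. The optimal diet is the largest prefix of this list for which every included type satisfies E_i/h_i > R on the types above it.
Rate on top 1: 0.6874. cutworms: 5.65 > 0.6874 → include.
Rate on top 2: 3.438. earthworms: 1.33 < 3.438 → exclude; stop.
Optimal diet: ant pupae, cutworms — 2 of 4 types.

2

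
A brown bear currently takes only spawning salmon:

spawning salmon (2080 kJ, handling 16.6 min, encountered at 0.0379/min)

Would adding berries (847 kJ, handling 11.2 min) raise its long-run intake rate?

Current rate: (0.0379×2080)/(1 + 0.0379×16.6) = 48.39 kJ/min.
Profitability of berries: 847/11.2 = 75.62 kJ/min.
75.62 > 48.39, so adding berries raises the average — include it.

Yes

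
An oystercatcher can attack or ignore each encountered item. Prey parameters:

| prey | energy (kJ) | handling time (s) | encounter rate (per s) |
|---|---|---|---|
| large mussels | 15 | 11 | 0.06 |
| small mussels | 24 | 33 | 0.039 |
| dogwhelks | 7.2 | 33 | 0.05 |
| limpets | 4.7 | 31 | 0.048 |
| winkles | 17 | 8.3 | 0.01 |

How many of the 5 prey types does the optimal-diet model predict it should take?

Rank by E/h (kJ/s): winkles 2.05, large mussels 1.36, small mussels 0.727, dogwhelks 0.218, limpets 0.152. Include each in turn until the next type's E/h falls below the running intake rate.
Rate on top 1: 0.157. large mussels: 1.36 > 0.157 → include.
Rate on top 2: 0.6139. small mussels: 0.727 > 0.6139 → include.
Rate on top 3: 0.662. dogwhelks: 0.218 < 0.662 → exclude; stop.
Optimal diet: winkles, large mussels, small mussels — 3 of 5 types.

3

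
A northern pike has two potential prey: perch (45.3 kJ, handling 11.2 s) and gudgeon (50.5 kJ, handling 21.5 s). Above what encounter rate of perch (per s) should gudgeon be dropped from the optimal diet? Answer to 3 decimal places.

Drop gudgeon once their profitability E₂/h₂ falls below the rate achievable on perch alone: E₂/h₂ = λE₁/(1 + λh₁).
Solve for λ: λE₁h₂ = E₂(1 + λh₁) → λ(E₁h₂ − E₂h₁) = E₂ → λ = E₂/(E₁h₂ − E₂h₁).
λ = 50.5/(45.3×21.5 − 50.5×11.2) = 50.5/408.4 = 0.1237 per s.

0.124 per s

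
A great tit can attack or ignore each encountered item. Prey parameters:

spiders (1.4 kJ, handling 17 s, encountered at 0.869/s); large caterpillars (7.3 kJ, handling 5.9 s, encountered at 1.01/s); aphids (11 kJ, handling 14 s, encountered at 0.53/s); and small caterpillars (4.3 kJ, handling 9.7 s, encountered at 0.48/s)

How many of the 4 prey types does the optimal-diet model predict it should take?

E/h in descending order: large caterpillars 1.24, aphids 0.786, small caterpillars 0.443, spiders 0.0824 kJ/s. The optimal diet is the largest prefix of this list for which every included type satisfies E_i/h_i > R on the types above it.
Rate on top 1: 1.059. aphids: 0.786 < 1.059 → exclude; stop.
Optimal diet: large caterpillars — 1 of 4 types.

1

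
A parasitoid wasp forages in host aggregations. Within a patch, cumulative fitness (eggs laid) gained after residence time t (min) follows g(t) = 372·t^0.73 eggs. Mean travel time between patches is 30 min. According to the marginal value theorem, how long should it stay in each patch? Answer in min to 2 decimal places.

Optimal t* satisfies g'(t*) = g(t*)/(T + t*).
g'(t) = 0.73·372·t^-0.27. Setting 0.73·372·t^-0.27 = 372·t^0.73/(30+t) gives 0.73(30+t) = t, so 0.27·t = 0.73×30.
t* = 0.73×30/0.27 = 81.11 min.

81.11 min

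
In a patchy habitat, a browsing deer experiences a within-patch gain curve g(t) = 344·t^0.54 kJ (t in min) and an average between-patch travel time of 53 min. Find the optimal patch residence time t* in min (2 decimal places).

62.22 min

Maximise g(t)/(T+t): set derivative to zero → g'(t)(T+t) = g(t).
g'(t) = 0.54·344·t^-0.46. Setting 0.54·344·t^-0.46 = 344·t^0.54/(53+t) gives 0.54(53+t) = t, so 0.46·t = 0.54×53.
t* = 0.54×53/0.46 = 62.22 min.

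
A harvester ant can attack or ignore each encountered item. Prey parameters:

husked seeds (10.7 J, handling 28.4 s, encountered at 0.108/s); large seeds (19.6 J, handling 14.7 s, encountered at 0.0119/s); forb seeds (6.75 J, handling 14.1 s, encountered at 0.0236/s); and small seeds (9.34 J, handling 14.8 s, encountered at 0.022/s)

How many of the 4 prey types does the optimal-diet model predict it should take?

4

Rank by E/h (J/s): large seeds 1.33, small seeds 0.631, forb seeds 0.479, husked seeds 0.377. Include each in turn until the next type's E/h falls below the running intake rate.
Rate on top 1: 0.1985. small seeds: 0.631 > 0.1985 → include.
Rate on top 2: 0.2924. forb seeds: 0.479 > 0.2924 → include.
Rate on top 3: 0.3262. husked seeds: 0.377 > 0.3262 → include.
Optimal diet: large seeds, small seeds, forb seeds, husked seeds — 4 of 4 types.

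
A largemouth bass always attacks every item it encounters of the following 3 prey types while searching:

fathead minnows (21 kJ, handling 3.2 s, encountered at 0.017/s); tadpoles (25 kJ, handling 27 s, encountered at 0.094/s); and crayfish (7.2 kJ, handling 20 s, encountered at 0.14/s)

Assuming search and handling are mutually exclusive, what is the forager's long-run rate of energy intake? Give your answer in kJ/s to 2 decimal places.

0.58 kJ/s

R = Σλ_iE_i / (1 + Σλ_ih_i)
Numerator: 0.017×21 + 0.094×25 + 0.14×7.2 = 3.715
Denominator: 1 + 0.017×3.2 + 0.094×27 + 0.14×20 = 6.392
R = 3.715/6.392 = 0.5812 kJ/s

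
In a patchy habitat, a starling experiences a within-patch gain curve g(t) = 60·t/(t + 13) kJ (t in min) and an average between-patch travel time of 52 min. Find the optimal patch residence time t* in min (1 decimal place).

Maximise g(t)/(T+t): set derivative to zero → g'(t)(T+t) = g(t).
g'(t) = 60·13/(t + 13)². Setting 60·13/(t+13)² = 60t/[(t+13)(52+t)] gives 13(52+t) = t(t+13), so t² = 13×52 = 676.
t* = √676 = 26 min.

26.0 min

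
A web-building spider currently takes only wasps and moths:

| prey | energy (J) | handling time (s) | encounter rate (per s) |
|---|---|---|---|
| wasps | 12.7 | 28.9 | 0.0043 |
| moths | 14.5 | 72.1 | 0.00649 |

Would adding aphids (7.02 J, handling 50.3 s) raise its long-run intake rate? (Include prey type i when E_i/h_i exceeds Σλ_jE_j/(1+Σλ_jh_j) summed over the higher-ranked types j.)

Yes

Intake rate on the current diet: R = (0.0043×12.7 + 0.00649×14.5) / (1 + 0.0043×28.9 + 0.00649×72.1) = 0.1487/1.592 = 0.0934 J/s.
Profitability of aphids: 7.02/50.3 = 0.1396 J/s.
0.1396 > 0.0934, so adding aphids raises the average — include it.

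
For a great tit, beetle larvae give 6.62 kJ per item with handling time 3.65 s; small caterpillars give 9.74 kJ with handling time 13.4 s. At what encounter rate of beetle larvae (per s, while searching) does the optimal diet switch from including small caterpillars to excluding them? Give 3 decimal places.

0.183 per s

The zero-one rule: include small caterpillars iff E₂/h₂ > λE₁/(1+λh₁). Equality gives the switch point.
λE₁h₂ = E₂ + λE₂h₁ ⇒ λ = E₂/(E₁h₂ − E₂h₁) = 9.74/(88.71 − 35.55) = 0.1832 per s.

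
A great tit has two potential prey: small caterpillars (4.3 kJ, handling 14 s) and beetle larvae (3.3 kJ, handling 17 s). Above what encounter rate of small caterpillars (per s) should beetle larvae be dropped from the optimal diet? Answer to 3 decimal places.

At the threshold, the rate on small caterpillars alone equals the profitability of beetle larvae: λ·4.3/(1 + λ·14) = 3.3/17 = 0.1941.
Rearranging, λ(4.3 − 0.1941×14) = 0.1941, so λ = 0.1941/1.582 = 0.1227 per s.

0.123 per s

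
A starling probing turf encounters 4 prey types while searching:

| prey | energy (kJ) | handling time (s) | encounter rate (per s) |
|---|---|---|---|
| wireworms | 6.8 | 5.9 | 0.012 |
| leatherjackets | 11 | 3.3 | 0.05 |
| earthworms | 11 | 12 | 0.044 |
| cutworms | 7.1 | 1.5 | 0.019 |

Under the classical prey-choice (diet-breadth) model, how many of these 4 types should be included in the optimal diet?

Rank by E/h (kJ/s): cutworms 4.73, leatherjackets 3.33, wireworms 1.15, earthworms 0.917. Include each in turn until the next type's E/h falls below the running intake rate.
Rate on top 1: 0.1312. leatherjackets: 3.33 > 0.1312 → include.
Rate on top 2: 0.5739. wireworms: 1.15 > 0.5739 → include.
Rate on top 3: 0.6063. earthworms: 0.917 > 0.6063 → include.
Optimal diet: cutworms, leatherjackets, wireworms, earthworms — 4 of 4 types.

4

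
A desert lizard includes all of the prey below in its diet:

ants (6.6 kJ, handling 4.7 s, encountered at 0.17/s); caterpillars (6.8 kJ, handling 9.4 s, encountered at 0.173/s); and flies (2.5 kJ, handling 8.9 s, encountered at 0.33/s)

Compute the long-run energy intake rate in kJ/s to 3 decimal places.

0.491 kJ/s

R = Σλ_iE_i / (1 + Σλ_ih_i)
Numerator: 0.17×6.6 + 0.173×6.8 + 0.33×2.5 = 3.123
Denominator: 1 + 0.17×4.7 + 0.173×9.4 + 0.33×8.9 = 6.362
R = 3.123/6.362 = 0.4909 kJ/s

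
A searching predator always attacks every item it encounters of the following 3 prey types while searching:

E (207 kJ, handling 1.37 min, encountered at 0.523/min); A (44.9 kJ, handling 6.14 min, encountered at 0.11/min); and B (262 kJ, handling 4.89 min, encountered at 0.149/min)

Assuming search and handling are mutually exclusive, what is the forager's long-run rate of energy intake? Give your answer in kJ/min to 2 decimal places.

48.79 kJ/min

R = (0.523×207 + 0.11×44.9 + 0.149×262) / (1 + 0.523×1.37 + 0.11×6.14 + 0.149×4.89) = 152.2/3.121 = 48.79 kJ/min.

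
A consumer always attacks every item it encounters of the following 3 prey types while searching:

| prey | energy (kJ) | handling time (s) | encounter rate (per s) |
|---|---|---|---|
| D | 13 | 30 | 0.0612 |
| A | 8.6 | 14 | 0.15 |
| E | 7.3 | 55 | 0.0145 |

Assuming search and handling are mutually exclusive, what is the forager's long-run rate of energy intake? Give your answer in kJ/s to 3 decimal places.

0.382 kJ/s

R = Σλ_iE_i / (1 + Σλ_ih_i)
Numerator: 0.0612×13 + 0.15×8.6 + 0.0145×7.3 = 2.191
Denominator: 1 + 0.0612×30 + 0.15×14 + 0.0145×55 = 5.734
R = 2.191/5.734 = 0.3822 kJ/s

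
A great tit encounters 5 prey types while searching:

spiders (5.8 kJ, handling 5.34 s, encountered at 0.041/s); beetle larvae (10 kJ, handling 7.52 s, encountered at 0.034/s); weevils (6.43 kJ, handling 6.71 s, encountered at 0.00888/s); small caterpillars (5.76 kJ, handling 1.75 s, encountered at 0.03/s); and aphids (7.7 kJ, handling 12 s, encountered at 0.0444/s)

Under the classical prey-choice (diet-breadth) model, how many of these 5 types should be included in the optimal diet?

Rank by E/h (kJ/s): small caterpillars 3.29, beetle larvae 1.33, spiders 1.09, weevils 0.958, aphids 0.642. Include each in turn until the next type's E/h falls below the running intake rate.
Rate on top 1: 0.1642. beetle larvae: 1.33 > 0.1642 → include.
Rate on top 2: 0.392. spiders: 1.09 > 0.392 → include.
Rate on top 3: 0.4915. weevils: 0.958 > 0.4915 → include.
Rate on top 4: 0.509. aphids: 0.642 > 0.509 → include.
Optimal diet: small caterpillars, beetle larvae, spiders, weevils, aphids — 5 of 5 types.

5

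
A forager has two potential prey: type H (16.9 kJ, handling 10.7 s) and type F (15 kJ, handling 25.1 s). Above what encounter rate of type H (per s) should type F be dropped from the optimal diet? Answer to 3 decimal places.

0.057 per s

Drop type F once their profitability E₂/h₂ falls below the rate achievable on type H alone: E₂/h₂ = λE₁/(1 + λh₁).
Solve for λ: λE₁h₂ = E₂(1 + λh₁) → λ(E₁h₂ − E₂h₁) = E₂ → λ = E₂/(E₁h₂ − E₂h₁).
λ = 15/(16.9×25.1 − 15×10.7) = 15/263.7 = 0.05688 per s.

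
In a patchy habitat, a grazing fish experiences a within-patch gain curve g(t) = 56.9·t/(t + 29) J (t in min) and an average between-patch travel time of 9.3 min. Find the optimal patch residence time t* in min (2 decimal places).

By the marginal value theorem, leave when the instantaneous gain rate g'(t) equals the habitat-wide average g(t)/(T + t).
g'(t) = 56.9·29/(t + 29)². Setting 56.9·29/(t+29)² = 56.9t/[(t+29)(9.3+t)] gives 29(9.3+t) = t(t+29), so t² = 29×9.3 = 269.7.
t* = √269.7 = 16.42 min.

16.42 min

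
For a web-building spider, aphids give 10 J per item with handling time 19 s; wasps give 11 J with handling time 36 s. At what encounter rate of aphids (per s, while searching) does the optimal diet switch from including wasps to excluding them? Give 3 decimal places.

0.073 per s

The zero-one rule: include wasps iff E₂/h₂ > λE₁/(1+λh₁). Equality gives the switch point.
λE₁h₂ = E₂ + λE₂h₁ ⇒ λ = E₂/(E₁h₂ − E₂h₁) = 11/(360 − 209) = 0.07285 per s.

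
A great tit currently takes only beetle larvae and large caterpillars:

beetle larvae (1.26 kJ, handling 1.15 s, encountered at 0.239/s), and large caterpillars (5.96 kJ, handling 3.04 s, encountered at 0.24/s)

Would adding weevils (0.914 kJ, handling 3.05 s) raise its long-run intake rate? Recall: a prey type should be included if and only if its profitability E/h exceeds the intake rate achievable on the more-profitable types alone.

On beetle larvae and large caterpillars alone, R = ΣλE/(1+Σλh) = 1.732/2.004 = 0.8638 kJ/s.
Profitability of weevils: 0.914/3.05 = 0.2997 kJ/s.
0.2997 < 0.8638, so adding weevils would lower the average — exclude it.

No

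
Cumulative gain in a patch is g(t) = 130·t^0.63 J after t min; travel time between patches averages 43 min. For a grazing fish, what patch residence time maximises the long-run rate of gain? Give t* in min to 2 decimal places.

73.22 min

By the marginal value theorem, leave when the instantaneous gain rate g'(t) equals the habitat-wide average g(t)/(T + t).
g'(t) = 0.63·130·t^-0.37. Setting 0.63·130·t^-0.37 = 130·t^0.63/(43+t) gives 0.63(43+t) = t, so 0.37·t = 0.63×43.
t* = 0.63×43/0.37 = 73.22 min.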